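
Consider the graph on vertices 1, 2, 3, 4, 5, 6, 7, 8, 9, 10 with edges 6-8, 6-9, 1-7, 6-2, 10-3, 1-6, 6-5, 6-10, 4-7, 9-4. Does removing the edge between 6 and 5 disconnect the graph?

Yes

Removing 6-5 leaves no path between 6 and 5: the component count goes from 1 to 2. So it is a bridge.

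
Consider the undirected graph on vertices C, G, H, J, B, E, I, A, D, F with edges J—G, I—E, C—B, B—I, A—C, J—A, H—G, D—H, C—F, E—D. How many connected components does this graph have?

Starting from A we can reach A, B, C, D, E, F, G, H, I, J. That is one component of size 10.
Total: 1 component.

1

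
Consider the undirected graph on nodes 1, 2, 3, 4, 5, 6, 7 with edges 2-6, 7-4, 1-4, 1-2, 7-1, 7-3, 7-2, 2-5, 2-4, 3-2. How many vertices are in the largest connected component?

7

Starting from 1 we can reach 1, 2, 3, 4, 5, 6, 7. That is one component of size 7.
The largest has 7 vertices.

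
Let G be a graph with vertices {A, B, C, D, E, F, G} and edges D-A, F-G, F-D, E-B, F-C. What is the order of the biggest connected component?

Starting from B we can reach B, E. That is one component of size 2.
Starting from A we can reach A, C, D, F, G. That is one component of size 5.
The largest has 5 vertices.

5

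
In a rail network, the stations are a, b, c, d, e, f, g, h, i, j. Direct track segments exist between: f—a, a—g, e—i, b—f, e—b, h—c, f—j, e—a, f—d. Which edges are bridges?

a-g, c-h, d-f, e-i, f-j

The edges on the cycle e-b-f-a-e are not bridges since each lies on that cycle.
But removing e—i disconnects e from i; removing a—g disconnects a from g; removing h—c disconnects h from c; removing f—j disconnects f from j — these are bridges.
In total 5 edges are bridges.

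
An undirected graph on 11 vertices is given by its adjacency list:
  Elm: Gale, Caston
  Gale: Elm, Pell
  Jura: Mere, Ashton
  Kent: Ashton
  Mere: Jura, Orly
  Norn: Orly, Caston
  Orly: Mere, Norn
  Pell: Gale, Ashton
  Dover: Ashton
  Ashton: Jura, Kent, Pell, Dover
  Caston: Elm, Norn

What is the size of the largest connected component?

11

Starting from Elm we can reach Elm, Gale, Jura, Kent, Mere, Norn, Orly, Pell, Dover, Ashton, Caston. That is one component of size 11.
The largest has 11 vertices.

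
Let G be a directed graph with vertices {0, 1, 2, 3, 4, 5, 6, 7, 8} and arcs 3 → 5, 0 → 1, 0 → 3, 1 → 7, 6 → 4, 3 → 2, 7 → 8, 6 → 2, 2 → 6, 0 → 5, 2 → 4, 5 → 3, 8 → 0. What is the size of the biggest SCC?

4

{0, 1, 7, 8} are all mutually reachable — one SCC of size 4.
{2, 6} are all mutually reachable — one SCC of size 2.
{3, 5} are all mutually reachable — one SCC of size 2.
{4} is an SCC by itself.
The largest has 4 vertices.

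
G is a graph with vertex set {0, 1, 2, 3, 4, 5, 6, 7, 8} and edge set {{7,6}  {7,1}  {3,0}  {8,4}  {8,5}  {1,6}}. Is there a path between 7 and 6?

Yes

From 7 we can reach 1, 6, 7, which includes 6.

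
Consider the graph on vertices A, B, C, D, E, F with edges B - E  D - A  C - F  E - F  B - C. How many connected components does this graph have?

Starting from A we can reach A, D. That is one component of size 2.
Starting from B we can reach B, C, E, F. That is one component of size 4.
Total: 2 components.

2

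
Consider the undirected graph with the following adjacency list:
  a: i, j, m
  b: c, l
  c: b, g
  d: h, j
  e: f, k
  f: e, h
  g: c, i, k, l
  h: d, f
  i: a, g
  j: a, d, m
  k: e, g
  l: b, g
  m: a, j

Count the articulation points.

1

Removing g increases the component count from 1 to 2, so g is a cut vertex.
By contrast removing h leaves 1 component; it is not a cut vertex. No other vertex is a cut vertex either.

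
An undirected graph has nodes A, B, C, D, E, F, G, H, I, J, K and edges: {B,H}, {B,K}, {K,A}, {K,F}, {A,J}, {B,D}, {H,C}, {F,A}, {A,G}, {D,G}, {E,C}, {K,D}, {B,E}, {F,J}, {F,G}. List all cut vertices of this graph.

B

Removing B increases the component count from 2 to 3, so B is a cut vertex.
By contrast removing C leaves 2 components; it is not a cut vertex. No other vertex is a cut vertex either.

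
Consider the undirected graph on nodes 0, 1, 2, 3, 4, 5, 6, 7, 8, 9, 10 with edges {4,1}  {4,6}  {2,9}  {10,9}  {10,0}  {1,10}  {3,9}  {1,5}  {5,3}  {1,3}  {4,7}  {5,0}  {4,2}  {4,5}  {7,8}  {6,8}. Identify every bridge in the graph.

none

The edges on the cycle 4-6-8-7-4 are not bridges since each lies on that cycle.
Every edge lies on some cycle, so there are no bridges.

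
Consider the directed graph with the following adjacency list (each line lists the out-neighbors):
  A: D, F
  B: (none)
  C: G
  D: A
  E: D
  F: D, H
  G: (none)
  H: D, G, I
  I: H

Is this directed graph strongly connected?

No

There is no directed path from G to A, so the graph is not strongly connected.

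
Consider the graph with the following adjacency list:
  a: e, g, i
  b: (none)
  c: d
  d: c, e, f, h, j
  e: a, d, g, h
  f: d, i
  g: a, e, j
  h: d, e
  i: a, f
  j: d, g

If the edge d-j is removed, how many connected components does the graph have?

2

d and j are still connected via d-e-g-j, so the component count stays at 2.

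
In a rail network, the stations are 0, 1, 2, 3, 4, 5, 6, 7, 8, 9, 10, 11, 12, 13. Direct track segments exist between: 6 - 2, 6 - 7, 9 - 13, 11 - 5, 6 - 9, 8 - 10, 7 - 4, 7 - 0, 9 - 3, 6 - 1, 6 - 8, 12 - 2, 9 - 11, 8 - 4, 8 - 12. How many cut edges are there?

The edges on the cycle 6-8-12-2-6 are not bridges since each lies on that cycle.
But removing 6 - 9 disconnects 6 from 9; removing 10 - 8 disconnects 10 from 8; removing 0 - 7 disconnects 0 from 7; removing 6 - 1 disconnects 6 from 1 — these are bridges.
In total 8 edges are bridges.

8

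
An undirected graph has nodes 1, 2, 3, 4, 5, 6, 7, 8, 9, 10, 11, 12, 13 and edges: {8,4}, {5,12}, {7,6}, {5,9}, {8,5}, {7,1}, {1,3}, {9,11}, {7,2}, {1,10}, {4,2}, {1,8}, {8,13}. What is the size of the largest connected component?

13

Starting from 1 we can reach 1, 2, 3, 4, 5, 6, 7, 8, 9, 10, 11, 12, 13. That is one component of size 13.
The largest has 13 vertices.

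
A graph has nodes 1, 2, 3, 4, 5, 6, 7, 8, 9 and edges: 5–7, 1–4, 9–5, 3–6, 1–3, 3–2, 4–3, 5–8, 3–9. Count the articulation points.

Removing 3 increases the component count from 1 to 4, so 3 is a cut vertex.
Removing 5 increases the component count from 1 to 3, so 5 is a cut vertex.
Removing 9 increases the component count from 1 to 2, so 9 is a cut vertex.
By contrast removing 2 leaves 1 component; it is not a cut vertex. No other vertex is a cut vertex either.

3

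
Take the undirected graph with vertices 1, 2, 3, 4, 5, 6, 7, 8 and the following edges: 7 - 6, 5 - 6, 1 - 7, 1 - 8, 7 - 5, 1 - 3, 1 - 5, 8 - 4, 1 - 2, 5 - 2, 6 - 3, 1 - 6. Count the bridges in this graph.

2

The edges on the cycle 1-7-6-1 are not bridges since each lies on that cycle.
But removing 4 - 8 disconnects 4 from 8; removing 8 - 1 disconnects 8 from 1 — these are bridges.
That makes 2 bridges.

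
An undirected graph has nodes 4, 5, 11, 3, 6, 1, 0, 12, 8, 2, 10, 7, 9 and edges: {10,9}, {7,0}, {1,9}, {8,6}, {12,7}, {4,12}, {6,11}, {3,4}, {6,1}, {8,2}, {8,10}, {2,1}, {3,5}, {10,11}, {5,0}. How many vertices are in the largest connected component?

7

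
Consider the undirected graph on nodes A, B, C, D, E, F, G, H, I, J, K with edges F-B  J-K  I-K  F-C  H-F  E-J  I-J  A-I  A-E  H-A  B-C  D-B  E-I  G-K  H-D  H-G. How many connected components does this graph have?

Starting from A we can reach A, B, C, D, E, F, G, H, I, J, K. That is one component of size 11.
Total: 1 component.

1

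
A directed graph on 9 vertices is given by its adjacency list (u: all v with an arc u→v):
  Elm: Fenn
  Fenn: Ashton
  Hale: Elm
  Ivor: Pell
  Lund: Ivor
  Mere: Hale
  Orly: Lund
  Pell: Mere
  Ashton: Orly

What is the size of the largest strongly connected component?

9

{Elm, Fenn, Hale, Ivor, Lund, Mere, Orly, Pell, Ashton} are all mutually reachable — one SCC of size 9.
The largest has 9 vertices.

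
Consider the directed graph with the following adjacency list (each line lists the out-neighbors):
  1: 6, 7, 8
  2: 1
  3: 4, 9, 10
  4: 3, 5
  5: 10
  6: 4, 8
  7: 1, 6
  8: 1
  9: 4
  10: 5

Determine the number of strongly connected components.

4

{1, 6, 7, 8} are all mutually reachable — one SCC of size 4.
{3, 4, 9} are all mutually reachable — one SCC of size 3.
{5, 10} are all mutually reachable — one SCC of size 2.
{2} is an SCC by itself.
That gives 4 strongly connected components.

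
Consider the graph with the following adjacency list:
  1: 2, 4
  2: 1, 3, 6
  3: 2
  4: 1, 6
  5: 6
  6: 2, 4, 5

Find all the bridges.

The edges on the cycle 2-6-4-1-2 are not bridges since each lies on that cycle.
But removing 6-5 disconnects 6 from 5; removing 2-3 disconnects 2 from 3 — these are bridges.

2-3, 5-6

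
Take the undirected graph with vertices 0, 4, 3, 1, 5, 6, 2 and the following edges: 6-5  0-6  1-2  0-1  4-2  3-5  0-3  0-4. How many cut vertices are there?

Removing 0 increases the component count from 1 to 2, so 0 is a cut vertex.
By contrast removing 3 leaves 1 component; it is not a cut vertex. No other vertex is a cut vertex either.

1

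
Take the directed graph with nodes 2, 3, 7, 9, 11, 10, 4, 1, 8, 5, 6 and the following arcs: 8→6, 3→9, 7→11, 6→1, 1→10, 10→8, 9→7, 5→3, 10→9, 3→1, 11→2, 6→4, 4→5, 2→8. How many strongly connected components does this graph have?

1

{1, 2, 3, 4, 5, 6, 7, 8, 9, 10, 11} are all mutually reachable — one SCC of size 11.
That gives 1 strongly connected component.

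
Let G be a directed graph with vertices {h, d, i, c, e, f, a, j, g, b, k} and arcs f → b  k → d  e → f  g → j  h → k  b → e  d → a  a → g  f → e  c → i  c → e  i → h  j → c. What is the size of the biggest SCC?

8

{a, c, d, g, h, i, j, k} are all mutually reachable — one SCC of size 8.
{b, e, f} are all mutually reachable — one SCC of size 3.
The largest has 8 vertices.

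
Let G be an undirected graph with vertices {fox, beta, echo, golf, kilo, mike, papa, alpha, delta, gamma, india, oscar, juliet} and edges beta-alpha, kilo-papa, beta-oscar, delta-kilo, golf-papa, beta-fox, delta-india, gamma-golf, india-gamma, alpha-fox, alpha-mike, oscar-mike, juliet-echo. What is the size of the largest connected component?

6

Starting from echo we can reach echo, juliet. That is one component of size 2.
Starting from fox we can reach fox, beta, mike, alpha, oscar. That is one component of size 5.
Starting from golf we can reach golf, kilo, papa, delta, gamma, india. That is one component of size 6.
The largest has 6 vertices.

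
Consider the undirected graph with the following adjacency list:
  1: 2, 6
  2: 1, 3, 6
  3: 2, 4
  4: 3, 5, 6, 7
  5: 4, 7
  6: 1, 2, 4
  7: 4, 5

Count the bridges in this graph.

0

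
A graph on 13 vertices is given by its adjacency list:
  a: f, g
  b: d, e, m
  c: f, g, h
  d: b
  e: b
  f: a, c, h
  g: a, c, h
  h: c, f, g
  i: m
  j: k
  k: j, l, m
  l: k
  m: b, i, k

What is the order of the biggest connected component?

Starting from a we can reach a, c, f, g, h. That is one component of size 5.
Starting from b we can reach b, d, e, i, j, k, l, m. That is one component of size 8.
The largest has 8 vertices.

8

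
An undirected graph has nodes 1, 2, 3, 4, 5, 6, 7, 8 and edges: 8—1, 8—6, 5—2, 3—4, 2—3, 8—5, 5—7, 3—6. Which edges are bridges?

The edges on the cycle 8-5-2-3-6-8 are not bridges since each lies on that cycle.
But removing 8—1 disconnects 8 from 1; removing 3—4 disconnects 3 from 4; removing 5—7 disconnects 5 from 7 — these are bridges.

1-8, 3-4, 5-7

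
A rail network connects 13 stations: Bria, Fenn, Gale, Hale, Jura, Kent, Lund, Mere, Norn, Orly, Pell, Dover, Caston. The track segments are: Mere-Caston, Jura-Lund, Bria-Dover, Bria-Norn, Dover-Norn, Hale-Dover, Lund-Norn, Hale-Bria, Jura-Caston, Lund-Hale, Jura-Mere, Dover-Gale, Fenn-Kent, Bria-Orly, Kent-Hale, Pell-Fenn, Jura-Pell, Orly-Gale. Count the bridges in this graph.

0

The edges on the cycle Jura-Mere-Caston-Jura are not bridges since each lies on that cycle.
Every edge lies on some cycle, so there are no bridges.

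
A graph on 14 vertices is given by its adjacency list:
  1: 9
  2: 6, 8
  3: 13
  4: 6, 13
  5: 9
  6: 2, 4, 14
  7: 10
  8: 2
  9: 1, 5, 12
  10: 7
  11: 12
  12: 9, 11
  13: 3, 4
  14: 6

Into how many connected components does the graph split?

Starting from 7 we can reach 7, 10. That is one component of size 2.
Starting from 1 we can reach 1, 5, 9, 11, 12. That is one component of size 5.
Starting from 2 we can reach 2, 3, 4, 6, 8, 13, 14. That is one component of size 7.
Total: 3 components.

3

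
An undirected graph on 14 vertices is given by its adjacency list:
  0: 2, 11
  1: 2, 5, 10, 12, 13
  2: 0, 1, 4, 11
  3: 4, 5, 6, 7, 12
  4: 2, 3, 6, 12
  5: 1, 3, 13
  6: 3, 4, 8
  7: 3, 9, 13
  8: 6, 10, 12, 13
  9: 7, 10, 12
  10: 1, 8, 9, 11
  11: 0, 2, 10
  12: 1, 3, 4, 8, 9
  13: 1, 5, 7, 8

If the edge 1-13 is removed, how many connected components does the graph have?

1

1 and 13 are still connected via 1-5-13, so the component count stays at 1.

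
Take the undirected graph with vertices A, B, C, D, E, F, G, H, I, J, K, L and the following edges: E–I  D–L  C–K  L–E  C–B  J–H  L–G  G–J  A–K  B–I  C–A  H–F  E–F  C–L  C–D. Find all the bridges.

The edges on the cycle C-A-K-C are not bridges since each lies on that cycle.
Every edge lies on some cycle, so there are no bridges.

none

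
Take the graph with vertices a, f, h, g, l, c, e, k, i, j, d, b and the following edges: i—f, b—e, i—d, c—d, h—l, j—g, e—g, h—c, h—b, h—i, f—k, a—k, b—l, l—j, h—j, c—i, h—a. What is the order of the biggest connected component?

Starting from a we can reach a, b, c, d, e, f, g, h, i, j, k, l. That is one component of size 12.
The largest has 12 vertices.

12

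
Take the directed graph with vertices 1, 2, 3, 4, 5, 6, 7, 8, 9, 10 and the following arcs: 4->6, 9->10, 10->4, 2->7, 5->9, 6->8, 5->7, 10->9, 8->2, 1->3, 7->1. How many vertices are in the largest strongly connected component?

2

{9, 10} are all mutually reachable — one SCC of size 2.
{1} is an SCC by itself.
{5} is an SCC by itself.
{2} is an SCC by itself.
{7} is an SCC by itself.
(and 4 more singleton SCCs)
The largest has 2 vertices.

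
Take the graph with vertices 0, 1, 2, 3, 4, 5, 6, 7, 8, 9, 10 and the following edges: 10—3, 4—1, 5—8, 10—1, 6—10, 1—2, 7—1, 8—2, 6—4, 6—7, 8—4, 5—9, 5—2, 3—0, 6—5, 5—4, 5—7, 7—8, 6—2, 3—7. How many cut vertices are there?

Removing 3 increases the component count from 1 to 2, so 3 is a cut vertex.
Removing 5 increases the component count from 1 to 2, so 5 is a cut vertex.
By contrast removing 4 leaves 1 component; it is not a cut vertex. No other vertex is a cut vertex either.

2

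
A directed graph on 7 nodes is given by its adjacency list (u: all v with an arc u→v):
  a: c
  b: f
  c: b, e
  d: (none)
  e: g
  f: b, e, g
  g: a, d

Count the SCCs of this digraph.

{a, b, c, e, f, g} are all mutually reachable — one SCC of size 6.
{d} is an SCC by itself.
That gives 2 strongly connected components.

2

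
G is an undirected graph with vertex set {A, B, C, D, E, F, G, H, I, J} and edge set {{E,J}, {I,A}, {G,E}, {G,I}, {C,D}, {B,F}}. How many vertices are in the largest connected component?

5

H is isolated — a component by itself.
Starting from B we can reach B, F. That is one component of size 2.
Starting from C we can reach C, D. That is one component of size 2.
Starting from A we can reach A, E, G, I, J. That is one component of size 5.
The largest has 5 vertices.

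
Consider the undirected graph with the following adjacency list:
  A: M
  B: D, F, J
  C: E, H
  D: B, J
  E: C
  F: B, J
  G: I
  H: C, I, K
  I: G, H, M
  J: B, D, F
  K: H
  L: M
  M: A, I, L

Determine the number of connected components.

2

Starting from B we can reach B, D, F, J. That is one component of size 4.
Starting from A we can reach A, C, E, G, H, I, K, L, M. That is one component of size 9.
Total: 2 components.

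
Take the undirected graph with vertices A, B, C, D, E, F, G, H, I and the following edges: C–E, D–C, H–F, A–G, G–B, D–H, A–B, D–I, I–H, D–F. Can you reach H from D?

From D we can reach C, D, E, F, H, I, which includes H.

Yes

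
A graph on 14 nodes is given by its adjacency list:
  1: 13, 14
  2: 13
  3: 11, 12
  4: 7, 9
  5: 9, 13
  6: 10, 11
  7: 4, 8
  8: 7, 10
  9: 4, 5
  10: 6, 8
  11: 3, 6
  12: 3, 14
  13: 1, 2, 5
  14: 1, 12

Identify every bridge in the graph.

13-2

The edges on the cycle 13-1-14-12-3-11-6-10-8-7-4-9-5-13 are not bridges since each lies on that cycle.
But removing 13-2 disconnects 13 from 2 — this is a bridge.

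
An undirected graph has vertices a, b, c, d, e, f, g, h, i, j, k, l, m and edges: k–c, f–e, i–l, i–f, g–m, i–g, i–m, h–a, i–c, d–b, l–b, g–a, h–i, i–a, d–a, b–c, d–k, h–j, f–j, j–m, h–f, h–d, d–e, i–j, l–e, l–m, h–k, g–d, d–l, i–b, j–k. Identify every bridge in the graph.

The edges on the cycle h-i-g-d-a-h are not bridges since each lies on that cycle.
Every edge lies on some cycle, so there are no bridges.

none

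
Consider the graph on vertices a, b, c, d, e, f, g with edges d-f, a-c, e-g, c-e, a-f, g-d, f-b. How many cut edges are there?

1

The edges on the cycle a-c-e-g-d-f-a are not bridges since each lies on that cycle.
But removing f-b disconnects f from b — this is a bridge.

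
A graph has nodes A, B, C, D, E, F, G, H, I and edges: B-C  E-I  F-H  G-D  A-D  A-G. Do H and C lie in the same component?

No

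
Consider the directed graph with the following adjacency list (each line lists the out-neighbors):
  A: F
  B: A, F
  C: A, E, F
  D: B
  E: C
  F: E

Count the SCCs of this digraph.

3

{A, C, E, F} are all mutually reachable — one SCC of size 4.
{D} is an SCC by itself.
{B} is an SCC by itself.
That gives 3 strongly connected components.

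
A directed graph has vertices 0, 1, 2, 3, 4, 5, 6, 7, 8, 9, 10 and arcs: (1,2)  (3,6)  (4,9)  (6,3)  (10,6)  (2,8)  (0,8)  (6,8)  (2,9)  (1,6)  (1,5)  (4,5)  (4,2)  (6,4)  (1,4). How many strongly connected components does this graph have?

{3, 6} are all mutually reachable — one SCC of size 2.
{4} is an SCC by itself.
{10} is an SCC by itself.
{7} is an SCC by itself.
{5} is an SCC by itself.
(and 5 more singleton SCCs)
That gives 10 strongly connected components.

10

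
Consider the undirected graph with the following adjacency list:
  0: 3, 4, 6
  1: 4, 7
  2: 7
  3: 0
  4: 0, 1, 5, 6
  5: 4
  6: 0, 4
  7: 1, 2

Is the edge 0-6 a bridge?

No

After removing 0-6, the path 0-4-6 still connects them, so the edge is not a bridge.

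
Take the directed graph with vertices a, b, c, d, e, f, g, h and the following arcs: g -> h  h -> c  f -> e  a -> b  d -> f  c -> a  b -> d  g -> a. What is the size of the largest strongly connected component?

{c} is an SCC by itself.
{a} is an SCC by itself.
{g} is an SCC by itself.
{h} is an SCC by itself.
{b} is an SCC by itself.
(and 3 more singleton SCCs)
The largest has 1 vertex.

1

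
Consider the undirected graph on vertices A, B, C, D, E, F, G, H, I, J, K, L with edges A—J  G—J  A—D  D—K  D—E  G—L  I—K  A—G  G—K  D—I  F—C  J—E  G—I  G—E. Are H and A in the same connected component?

The component containing H is {H}, and A is not in it.

No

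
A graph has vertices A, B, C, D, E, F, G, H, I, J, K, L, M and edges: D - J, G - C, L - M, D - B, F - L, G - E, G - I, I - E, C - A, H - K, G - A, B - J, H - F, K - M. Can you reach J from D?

From D we can reach B, D, J, which includes J.

Yes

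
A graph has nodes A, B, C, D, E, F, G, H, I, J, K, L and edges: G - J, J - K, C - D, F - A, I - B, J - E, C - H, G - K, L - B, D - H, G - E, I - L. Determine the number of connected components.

Starting from A we can reach A, F. That is one component of size 2.
Starting from C we can reach C, D, H. That is one component of size 3.
Starting from B we can reach B, I, L. That is one component of size 3.
Starting from E we can reach E, G, J, K. That is one component of size 4.
Total: 4 components.

4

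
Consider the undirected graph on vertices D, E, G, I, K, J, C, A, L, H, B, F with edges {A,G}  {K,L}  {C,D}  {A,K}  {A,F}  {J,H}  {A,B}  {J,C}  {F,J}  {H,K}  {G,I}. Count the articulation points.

5

Removing A increases the component count from 2 to 4, so A is a cut vertex.
Removing C increases the component count from 2 to 3, so C is a cut vertex.
Removing G increases the component count from 2 to 3, so G is a cut vertex.
Likewise J, K are cut vertices.
By contrast removing H leaves 2 components; it is not a cut vertex. No other vertex is a cut vertex either.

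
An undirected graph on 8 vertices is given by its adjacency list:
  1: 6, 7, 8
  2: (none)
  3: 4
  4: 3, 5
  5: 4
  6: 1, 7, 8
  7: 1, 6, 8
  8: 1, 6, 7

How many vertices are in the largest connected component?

4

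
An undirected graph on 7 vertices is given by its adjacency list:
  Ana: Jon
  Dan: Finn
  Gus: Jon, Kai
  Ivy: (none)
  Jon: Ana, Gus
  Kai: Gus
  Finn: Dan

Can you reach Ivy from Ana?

The component containing Ana is {Ana, Gus, Jon, Kai}, and Ivy is not in it.

No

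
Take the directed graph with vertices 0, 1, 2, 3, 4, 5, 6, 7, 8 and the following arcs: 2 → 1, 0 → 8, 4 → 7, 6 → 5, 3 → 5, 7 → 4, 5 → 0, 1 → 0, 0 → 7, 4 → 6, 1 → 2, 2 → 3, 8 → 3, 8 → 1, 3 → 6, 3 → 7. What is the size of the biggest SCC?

9

{0, 1, 2, 3, 4, 5, 6, 7, 8} are all mutually reachable — one SCC of size 9.
The largest has 9 vertices.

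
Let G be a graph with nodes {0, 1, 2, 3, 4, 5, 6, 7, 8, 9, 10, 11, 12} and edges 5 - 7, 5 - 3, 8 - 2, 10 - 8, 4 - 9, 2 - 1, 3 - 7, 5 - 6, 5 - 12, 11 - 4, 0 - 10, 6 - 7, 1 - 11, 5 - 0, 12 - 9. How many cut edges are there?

0

The edges on the cycle 5-3-7-5 are not bridges since each lies on that cycle.
Every edge lies on some cycle, so there are no bridges.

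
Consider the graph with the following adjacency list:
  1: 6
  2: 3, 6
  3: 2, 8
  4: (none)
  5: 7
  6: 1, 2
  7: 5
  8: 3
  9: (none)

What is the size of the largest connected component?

9 is isolated — a component by itself.
4 is isolated — a component by itself.
Starting from 5 we can reach 5, 7. That is one component of size 2.
Starting from 1 we can reach 1, 2, 3, 6, 8. That is one component of size 5.
The largest has 5 vertices.

5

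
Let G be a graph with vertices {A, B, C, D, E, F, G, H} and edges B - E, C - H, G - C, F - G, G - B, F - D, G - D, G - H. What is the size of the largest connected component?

A is isolated — a component by itself.
Starting from B we can reach B, C, D, E, F, G, H. That is one component of size 7.
The largest has 7 vertices.

7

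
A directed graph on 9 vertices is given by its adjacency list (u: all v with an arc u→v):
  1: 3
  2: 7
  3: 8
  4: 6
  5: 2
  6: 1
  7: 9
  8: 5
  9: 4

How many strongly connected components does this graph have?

{1, 2, 3, 4, 5, 6, 7, 8, 9} are all mutually reachable — one SCC of size 9.
That gives 1 strongly connected component.

1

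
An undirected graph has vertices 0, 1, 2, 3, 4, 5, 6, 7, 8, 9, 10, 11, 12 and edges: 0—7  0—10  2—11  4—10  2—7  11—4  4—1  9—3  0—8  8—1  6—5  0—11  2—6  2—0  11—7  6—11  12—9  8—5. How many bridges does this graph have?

2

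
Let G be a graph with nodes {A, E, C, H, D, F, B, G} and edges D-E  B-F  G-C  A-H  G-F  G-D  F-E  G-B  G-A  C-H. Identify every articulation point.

Removing G increases the component count from 1 to 2, so G is a cut vertex.
By contrast removing F leaves 1 component; it is not a cut vertex. No other vertex is a cut vertex either.

G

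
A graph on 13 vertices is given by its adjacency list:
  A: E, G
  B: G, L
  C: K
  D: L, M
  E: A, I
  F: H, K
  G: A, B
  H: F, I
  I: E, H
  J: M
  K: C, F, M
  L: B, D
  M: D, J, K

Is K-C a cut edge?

Removing K-C leaves no path between K and C: the component count goes from 1 to 2. So it is a bridge.

Yes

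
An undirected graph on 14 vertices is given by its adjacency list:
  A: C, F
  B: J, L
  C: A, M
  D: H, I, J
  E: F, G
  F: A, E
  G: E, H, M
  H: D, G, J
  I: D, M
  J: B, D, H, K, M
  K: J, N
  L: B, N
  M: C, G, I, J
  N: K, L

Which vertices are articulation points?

J

Removing J increases the component count from 1 to 2, so J is a cut vertex.
By contrast removing I leaves 1 component; it is not a cut vertex. No other vertex is a cut vertex either.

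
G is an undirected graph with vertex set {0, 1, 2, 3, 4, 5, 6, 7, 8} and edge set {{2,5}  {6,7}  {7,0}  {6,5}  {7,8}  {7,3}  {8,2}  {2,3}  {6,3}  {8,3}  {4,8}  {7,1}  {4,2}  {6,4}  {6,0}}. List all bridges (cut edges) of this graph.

1-7

The edges on the cycle 6-4-2-8-7-6 are not bridges since each lies on that cycle.
But removing 1-7 disconnects 1 from 7 — this is a bridge.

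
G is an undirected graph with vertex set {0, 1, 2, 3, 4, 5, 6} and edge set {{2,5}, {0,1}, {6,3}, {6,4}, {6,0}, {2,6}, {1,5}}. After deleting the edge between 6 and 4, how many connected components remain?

Before removal there is 1 component.
6–4 is a bridge — removing it separates 6's side from 4's side.
After removal: 2 components.

2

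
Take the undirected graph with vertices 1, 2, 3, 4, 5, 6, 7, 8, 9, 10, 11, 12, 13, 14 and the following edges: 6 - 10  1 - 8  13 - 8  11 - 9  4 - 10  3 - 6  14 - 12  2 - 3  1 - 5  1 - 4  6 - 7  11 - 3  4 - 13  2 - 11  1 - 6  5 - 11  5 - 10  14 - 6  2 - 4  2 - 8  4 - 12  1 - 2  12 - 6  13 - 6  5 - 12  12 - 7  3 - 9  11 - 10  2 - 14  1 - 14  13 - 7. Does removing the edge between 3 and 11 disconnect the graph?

After removing 3 - 11, the path 3-2-11 still connects them, so the edge is not a bridge.

No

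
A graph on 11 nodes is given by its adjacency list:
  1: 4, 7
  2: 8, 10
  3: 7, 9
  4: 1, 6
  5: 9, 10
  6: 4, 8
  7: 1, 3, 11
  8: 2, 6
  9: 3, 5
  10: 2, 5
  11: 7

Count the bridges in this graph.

1

The edges on the cycle 10-5-9-3-7-1-4-6-8-2-10 are not bridges since each lies on that cycle.
But removing 11-7 disconnects 11 from 7 — this is a bridge.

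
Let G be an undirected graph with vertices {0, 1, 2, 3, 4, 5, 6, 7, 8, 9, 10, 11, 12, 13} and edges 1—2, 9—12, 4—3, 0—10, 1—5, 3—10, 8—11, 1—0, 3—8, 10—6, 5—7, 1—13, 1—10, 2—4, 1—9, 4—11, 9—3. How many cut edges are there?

The edges on the cycle 1-2-4-11-8-3-9-1 are not bridges since each lies on that cycle.
But removing 7—5 disconnects 7 from 5; removing 1—5 disconnects 1 from 5; removing 9—12 disconnects 9 from 12; removing 13—1 disconnects 13 from 1 — these are bridges.
In total 5 edges are bridges.

5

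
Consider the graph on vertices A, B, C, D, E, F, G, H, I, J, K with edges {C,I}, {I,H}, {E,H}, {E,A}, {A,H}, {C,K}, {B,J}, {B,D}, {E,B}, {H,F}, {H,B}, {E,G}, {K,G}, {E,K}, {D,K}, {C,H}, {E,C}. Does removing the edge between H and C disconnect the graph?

After removing H-C, the path H-E-C still connects them, so the edge is not a bridge.

No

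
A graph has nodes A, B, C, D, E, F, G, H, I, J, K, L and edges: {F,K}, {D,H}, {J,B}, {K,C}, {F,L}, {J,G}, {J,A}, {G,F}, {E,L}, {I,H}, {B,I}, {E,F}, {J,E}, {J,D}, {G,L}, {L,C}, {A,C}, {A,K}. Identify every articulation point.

J

Removing J increases the component count from 1 to 2, so J is a cut vertex.
By contrast removing C leaves 1 component; it is not a cut vertex. No other vertex is a cut vertex either.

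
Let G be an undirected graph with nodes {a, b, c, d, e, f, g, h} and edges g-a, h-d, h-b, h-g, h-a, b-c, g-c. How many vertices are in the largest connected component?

f is isolated — a component by itself.
e is isolated — a component by itself.
Starting from a we can reach a, b, c, d, g, h. That is one component of size 6.
The largest has 6 vertices.

6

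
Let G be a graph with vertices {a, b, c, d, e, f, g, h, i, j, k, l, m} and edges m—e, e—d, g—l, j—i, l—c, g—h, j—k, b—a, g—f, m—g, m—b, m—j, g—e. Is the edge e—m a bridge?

No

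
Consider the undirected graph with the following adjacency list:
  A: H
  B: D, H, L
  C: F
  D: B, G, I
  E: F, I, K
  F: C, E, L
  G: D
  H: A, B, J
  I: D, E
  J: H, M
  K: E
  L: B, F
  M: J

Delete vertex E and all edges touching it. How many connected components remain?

With E gone, the remaining components are: {K}; {A, B, C, D, F, G, H, I, J, L, M}.
That is 2 components.

2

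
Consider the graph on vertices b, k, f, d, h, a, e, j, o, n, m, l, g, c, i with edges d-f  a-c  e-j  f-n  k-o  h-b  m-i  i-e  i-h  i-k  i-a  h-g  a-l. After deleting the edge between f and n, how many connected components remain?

Before removal there are 2 components.
f-n is a bridge — removing it separates f's side from n's side.
After removal: 3 components.

3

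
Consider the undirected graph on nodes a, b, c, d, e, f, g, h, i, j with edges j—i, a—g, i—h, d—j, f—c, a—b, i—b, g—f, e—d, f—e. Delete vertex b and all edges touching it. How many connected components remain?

With b gone, the remaining components are: {a, c, d, e, f, g, h, i, j}.
That is 1 component.

1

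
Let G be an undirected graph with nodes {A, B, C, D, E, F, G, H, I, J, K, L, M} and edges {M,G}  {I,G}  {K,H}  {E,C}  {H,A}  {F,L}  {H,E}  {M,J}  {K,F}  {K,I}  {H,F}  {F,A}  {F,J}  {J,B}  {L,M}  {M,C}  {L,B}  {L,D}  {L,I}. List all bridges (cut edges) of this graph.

The edges on the cycle F-L-M-J-F are not bridges since each lies on that cycle.
But removing D-L disconnects D from L — this is a bridge.

D-L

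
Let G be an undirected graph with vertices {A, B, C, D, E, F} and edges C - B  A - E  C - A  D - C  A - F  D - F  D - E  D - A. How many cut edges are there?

The edges on the cycle D-C-A-D are not bridges since each lies on that cycle.
But removing C - B disconnects C from B — this is a bridge.

1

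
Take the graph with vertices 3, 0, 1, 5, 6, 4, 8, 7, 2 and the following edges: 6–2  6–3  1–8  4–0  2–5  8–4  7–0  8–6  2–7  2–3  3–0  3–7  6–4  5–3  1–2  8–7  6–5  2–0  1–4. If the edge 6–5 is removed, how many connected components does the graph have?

1

6 and 5 are still connected via 6-2-5, so the component count stays at 1.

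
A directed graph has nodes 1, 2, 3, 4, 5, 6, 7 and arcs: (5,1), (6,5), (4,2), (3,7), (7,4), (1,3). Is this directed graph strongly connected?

There is no directed path from 4 to 6, so the graph is not strongly connected.

No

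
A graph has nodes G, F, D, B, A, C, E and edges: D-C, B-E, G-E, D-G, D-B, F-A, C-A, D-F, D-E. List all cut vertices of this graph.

D

Removing D increases the component count from 1 to 2, so D is a cut vertex.
By contrast removing C leaves 1 component; it is not a cut vertex. No other vertex is a cut vertex either.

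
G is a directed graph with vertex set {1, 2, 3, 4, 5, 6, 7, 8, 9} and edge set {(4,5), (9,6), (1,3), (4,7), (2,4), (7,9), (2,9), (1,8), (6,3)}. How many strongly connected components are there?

9

{2} is an SCC by itself.
{6} is an SCC by itself.
{5} is an SCC by itself.
{8} is an SCC by itself.
{9} is an SCC by itself.
(and 4 more singleton SCCs)
That gives 9 strongly connected components.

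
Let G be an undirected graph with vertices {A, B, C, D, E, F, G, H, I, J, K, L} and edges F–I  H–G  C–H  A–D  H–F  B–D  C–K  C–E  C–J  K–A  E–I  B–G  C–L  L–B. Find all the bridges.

The edges on the cycle C-L-B-D-A-K-C are not bridges since each lies on that cycle.
But removing J–C disconnects J from C — this is a bridge.

C-J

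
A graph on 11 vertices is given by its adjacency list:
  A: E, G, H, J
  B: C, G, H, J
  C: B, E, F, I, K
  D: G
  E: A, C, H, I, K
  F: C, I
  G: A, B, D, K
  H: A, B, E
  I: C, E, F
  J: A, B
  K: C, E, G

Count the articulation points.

1

Removing G increases the component count from 1 to 2, so G is a cut vertex.
By contrast removing C leaves 1 component; it is not a cut vertex. No other vertex is a cut vertex either.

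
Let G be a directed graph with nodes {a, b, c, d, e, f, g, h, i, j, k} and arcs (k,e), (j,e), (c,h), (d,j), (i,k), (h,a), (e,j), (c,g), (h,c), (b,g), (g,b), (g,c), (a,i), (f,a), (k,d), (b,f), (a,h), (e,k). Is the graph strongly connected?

There is no directed path from j to g, so the graph is not strongly connected.

No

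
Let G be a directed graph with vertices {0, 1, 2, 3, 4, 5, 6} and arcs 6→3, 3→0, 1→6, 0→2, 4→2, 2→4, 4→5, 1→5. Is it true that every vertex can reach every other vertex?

There is no directed path from 2 to 6, so the graph is not strongly connected.

No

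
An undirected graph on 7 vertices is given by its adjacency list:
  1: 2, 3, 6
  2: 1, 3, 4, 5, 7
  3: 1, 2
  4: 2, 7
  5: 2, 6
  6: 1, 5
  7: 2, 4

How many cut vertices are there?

Removing 2 increases the component count from 1 to 2, so 2 is a cut vertex.
By contrast removing 4 leaves 1 component; it is not a cut vertex. No other vertex is a cut vertex either.

1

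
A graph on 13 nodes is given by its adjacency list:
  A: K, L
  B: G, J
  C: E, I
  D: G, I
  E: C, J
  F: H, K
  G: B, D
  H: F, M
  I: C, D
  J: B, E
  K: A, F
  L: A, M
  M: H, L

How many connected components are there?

Starting from A we can reach A, F, H, K, L, M. That is one component of size 6.
Starting from B we can reach B, C, D, E, G, I, J. That is one component of size 7.
Total: 2 components.

2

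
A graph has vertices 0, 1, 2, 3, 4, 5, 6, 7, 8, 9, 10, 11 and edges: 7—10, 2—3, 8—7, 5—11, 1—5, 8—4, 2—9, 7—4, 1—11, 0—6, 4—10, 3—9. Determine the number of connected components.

4

Starting from 0 we can reach 0, 6. That is one component of size 2.
Starting from 1 we can reach 1, 5, 11. That is one component of size 3.
Starting from 2 we can reach 2, 3, 9. That is one component of size 3.
Starting from 4 we can reach 4, 7, 8, 10. That is one component of size 4.
Total: 4 components.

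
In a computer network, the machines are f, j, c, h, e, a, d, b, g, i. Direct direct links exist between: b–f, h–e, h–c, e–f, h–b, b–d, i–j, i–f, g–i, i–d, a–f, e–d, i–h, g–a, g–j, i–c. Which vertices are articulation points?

Removing j, for instance, still leaves 1 component. No single vertex removal increases the component count — the graph has no articulation points.

none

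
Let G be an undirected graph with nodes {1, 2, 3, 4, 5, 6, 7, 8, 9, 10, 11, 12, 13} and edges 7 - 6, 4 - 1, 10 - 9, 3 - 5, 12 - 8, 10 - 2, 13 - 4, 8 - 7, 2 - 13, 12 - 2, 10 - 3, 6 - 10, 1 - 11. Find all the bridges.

1-11, 1-4, 10-3, 10-9, 13-2, 13-4, 3-5

The edges on the cycle 12-8-7-6-10-2-12 are not bridges since each lies on that cycle.
But removing 3 - 5 disconnects 3 from 5; removing 1 - 4 disconnects 1 from 4; removing 13 - 4 disconnects 13 from 4; removing 2 - 13 disconnects 2 from 13 — these are bridges.
In total 7 edges are bridges.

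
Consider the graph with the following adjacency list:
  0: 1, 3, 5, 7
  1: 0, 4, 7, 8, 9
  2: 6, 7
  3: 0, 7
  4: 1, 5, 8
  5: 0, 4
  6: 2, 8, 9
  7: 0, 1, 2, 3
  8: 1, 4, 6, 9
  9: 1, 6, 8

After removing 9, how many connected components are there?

With 9 gone, the remaining components are: {0, 1, 2, 3, 4, 5, 6, 7, 8}.
That is 1 component.

1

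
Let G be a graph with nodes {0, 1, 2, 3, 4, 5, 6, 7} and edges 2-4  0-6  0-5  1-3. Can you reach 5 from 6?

Yes

From 6 we can reach 0, 5, 6, which includes 5.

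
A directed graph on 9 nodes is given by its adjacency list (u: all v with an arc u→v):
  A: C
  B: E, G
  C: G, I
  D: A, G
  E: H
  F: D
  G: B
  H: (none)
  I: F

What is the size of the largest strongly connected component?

{A, C, D, F, I} are all mutually reachable — one SCC of size 5.
{B, G} are all mutually reachable — one SCC of size 2.
{E} is an SCC by itself.
{H} is an SCC by itself.
The largest has 5 vertices.

5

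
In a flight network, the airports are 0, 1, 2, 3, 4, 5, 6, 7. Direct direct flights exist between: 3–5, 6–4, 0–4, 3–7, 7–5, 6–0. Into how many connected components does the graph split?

2 is isolated — a component by itself.
1 is isolated — a component by itself.
Starting from 0 we can reach 0, 4, 6. That is one component of size 3.
Starting from 3 we can reach 3, 5, 7. That is one component of size 3.
Total: 4 components.

4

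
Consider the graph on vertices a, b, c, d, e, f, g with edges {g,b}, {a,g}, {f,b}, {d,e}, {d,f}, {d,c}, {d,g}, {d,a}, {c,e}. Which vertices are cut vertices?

d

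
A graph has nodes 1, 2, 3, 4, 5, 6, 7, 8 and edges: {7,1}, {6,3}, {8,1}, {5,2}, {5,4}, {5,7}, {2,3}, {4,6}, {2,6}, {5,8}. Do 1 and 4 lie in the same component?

Yes

From 1 we can reach 1, 2, 3, 4, 5, 6, 7, 8, which includes 4.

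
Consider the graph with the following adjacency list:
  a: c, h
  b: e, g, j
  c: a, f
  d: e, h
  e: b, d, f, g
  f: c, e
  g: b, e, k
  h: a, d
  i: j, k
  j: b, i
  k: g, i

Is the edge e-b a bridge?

After removing e-b, the path e-g-b still connects them, so the edge is not a bridge.

No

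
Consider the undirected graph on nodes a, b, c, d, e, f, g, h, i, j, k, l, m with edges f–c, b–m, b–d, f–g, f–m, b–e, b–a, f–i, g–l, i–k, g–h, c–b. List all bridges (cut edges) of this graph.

a-b, b-d, b-e, f-g, f-i, g-h, g-l, i-k

The edges on the cycle f-c-b-m-f are not bridges since each lies on that cycle.
But removing b–d disconnects b from d; removing l–g disconnects l from g; removing f–i disconnects f from i; removing h–g disconnects h from g — these are bridges.
In total 8 edges are bridges.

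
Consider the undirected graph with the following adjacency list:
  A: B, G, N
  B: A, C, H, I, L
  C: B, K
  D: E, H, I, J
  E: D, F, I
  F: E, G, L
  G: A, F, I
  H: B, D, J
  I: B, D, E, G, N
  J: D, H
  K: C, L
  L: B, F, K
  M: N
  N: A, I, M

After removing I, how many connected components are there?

With I gone, the remaining components are: {A, B, C, D, E, F, G, H, J, K, L, M, N}.
That is 1 component.

1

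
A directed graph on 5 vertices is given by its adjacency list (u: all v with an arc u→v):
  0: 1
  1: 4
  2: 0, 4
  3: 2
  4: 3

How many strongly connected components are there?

{0, 1, 2, 3, 4} are all mutually reachable — one SCC of size 5.
That gives 1 strongly connected component.

1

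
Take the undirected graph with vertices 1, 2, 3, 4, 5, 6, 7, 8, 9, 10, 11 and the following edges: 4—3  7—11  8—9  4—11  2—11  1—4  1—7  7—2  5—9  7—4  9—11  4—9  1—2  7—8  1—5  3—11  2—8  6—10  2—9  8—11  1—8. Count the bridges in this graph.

The edges on the cycle 1-7-2-1 are not bridges since each lies on that cycle.
But removing 6—10 disconnects 6 from 10 — this is a bridge.

1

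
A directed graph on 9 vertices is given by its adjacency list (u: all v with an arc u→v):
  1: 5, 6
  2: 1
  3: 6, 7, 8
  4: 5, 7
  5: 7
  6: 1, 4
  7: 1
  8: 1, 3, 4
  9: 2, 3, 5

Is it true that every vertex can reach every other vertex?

No

There is no directed path from 8 to 9, so the graph is not strongly connected.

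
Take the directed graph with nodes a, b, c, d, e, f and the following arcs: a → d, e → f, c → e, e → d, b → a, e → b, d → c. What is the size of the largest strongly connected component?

5

{a, b, c, d, e} are all mutually reachable — one SCC of size 5.
{f} is an SCC by itself.
The largest has 5 vertices.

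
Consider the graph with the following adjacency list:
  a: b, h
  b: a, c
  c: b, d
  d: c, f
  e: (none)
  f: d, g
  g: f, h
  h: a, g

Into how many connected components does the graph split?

2

e is isolated — a component by itself.
Starting from a we can reach a, b, c, d, f, g, h. That is one component of size 7.
Total: 2 components.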